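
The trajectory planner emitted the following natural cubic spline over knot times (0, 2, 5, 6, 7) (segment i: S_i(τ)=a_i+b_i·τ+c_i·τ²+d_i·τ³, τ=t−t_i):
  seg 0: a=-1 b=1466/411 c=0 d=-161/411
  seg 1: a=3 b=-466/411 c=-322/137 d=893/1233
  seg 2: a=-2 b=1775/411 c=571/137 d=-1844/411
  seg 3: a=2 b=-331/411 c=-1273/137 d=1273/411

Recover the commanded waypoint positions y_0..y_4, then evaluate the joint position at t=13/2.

y_0=-1 y_1=3 y_2=-2 y_3=2 y_4=-5
S(13/2) = -371/1096

y_0 = S_0(0) = a_0 = -1
y_1 = S_1(0) = a_1 = 3
y_2 = S_2(0) = a_2 = -2
y_3 = S_3(0) = a_3 = 2
y_4 = S_3(1) = -5
t_q=13/2 is in segment 3 (τ=1/2); S_3(τ)=-371/1096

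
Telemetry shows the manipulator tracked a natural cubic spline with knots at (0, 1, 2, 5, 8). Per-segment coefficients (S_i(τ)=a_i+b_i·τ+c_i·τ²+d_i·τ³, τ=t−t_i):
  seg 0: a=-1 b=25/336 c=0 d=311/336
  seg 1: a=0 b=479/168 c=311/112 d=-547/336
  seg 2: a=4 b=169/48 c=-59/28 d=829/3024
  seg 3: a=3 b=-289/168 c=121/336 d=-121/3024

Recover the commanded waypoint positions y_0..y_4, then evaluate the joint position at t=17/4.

y_0=-1 y_1=0 y_2=4 y_3=3 y_4=0
S(17/4) = 31375/7168

y_0 = S_0(0) = a_0 = -1
y_1 = S_1(0) = a_1 = 0
y_2 = S_2(0) = a_2 = 4
y_3 = S_3(0) = a_3 = 3
y_4 = S_3(3) = 0
t_q=17/4 is in segment 2 (τ=9/4); S_2(τ)=31375/7168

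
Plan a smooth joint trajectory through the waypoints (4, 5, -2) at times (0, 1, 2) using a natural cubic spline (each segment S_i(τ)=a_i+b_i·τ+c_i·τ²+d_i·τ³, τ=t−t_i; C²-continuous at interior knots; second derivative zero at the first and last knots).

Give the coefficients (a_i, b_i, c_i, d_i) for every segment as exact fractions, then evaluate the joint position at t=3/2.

Δ: Δ0=1, Δ1=-7
row 1: diag=4, rhs=-48; c'=1/4, d'=-12
back: M1=-12
M: M0=0, M1=-12, M2=0
seg 0: a=4, c=M0/2=0, d=(M1−M0)/(6·1)=-2, b=Δ0−h0·(2M0+M1)/6=3
seg 1: a=5, c=M1/2=-6, d=(M2−M1)/(6·1)=2, b=Δ1−h1·(2M1+M2)/6=-3
t_q=3/2 → seg 1, τ=1/2; S=5+-3·τ+-6·τ²+2·τ³=9/4

  seg 0: a=4 b=3 c=0 d=-2
  seg 1: a=5 b=-3 c=-6 d=2
S(3/2) = 9/4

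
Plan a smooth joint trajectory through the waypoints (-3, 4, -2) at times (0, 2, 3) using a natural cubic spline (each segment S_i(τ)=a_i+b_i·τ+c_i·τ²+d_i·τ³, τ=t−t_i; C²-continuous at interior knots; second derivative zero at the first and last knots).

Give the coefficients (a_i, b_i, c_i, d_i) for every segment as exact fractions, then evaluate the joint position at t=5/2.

  seg 0: a=-3 b=20/3 c=0 d=-19/24
  seg 1: a=4 b=-17/6 c=-19/4 d=19/12
S(5/2) = 51/32

Δ: Δ0=7/2, Δ1=-6
row 1: diag=6, rhs=-57; c'=1/6, d'=-19/2
back: M1=-19/2
M: M0=0, M1=-19/2, M2=0
seg 0: a=-3, c=M0/2=0, d=(M1−M0)/(6·2)=-19/24, b=Δ0−h0·(2M0+M1)/6=20/3
seg 1: a=4, c=M1/2=-19/4, d=(M2−M1)/(6·1)=19/12, b=Δ1−h1·(2M1+M2)/6=-17/6
t_q=5/2 → seg 1, τ=1/2; S=4+-17/6·τ+-19/4·τ²+19/12·τ³=51/32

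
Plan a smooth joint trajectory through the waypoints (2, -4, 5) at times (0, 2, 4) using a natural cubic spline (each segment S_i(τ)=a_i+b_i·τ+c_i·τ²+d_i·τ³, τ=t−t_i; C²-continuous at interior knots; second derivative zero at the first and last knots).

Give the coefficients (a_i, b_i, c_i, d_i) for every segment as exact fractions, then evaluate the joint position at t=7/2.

  seg 0: a=2 b=-39/8 c=0 d=15/32
  seg 1: a=-4 b=3/4 c=45/16 d=-15/32
S(7/2) = 479/256

Δ: Δ0=-3, Δ1=9/2
row 1: diag=8, rhs=45; c'=1/4, d'=45/8
back: M1=45/8
M: M0=0, M1=45/8, M2=0
seg 0: a=2, c=M0/2=0, d=(M1−M0)/(6·2)=15/32, b=Δ0−h0·(2M0+M1)/6=-39/8
seg 1: a=-4, c=M1/2=45/16, d=(M2−M1)/(6·2)=-15/32, b=Δ1−h1·(2M1+M2)/6=3/4
t_q=7/2 → seg 1, τ=3/2; S=-4+3/4·τ+45/16·τ²+-15/32·τ³=479/256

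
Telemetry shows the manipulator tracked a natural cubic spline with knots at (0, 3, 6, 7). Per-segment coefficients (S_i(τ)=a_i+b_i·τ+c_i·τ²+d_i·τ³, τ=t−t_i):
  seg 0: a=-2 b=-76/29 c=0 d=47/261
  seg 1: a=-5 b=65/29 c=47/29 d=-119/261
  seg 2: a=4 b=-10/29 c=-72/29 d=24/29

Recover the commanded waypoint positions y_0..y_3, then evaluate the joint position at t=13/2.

y_0 = S_0(0) = a_0 = -2
y_1 = S_1(0) = a_1 = -5
y_2 = S_2(0) = a_2 = 4
y_3 = S_2(1) = 2
t_q=13/2 is in segment 2 (τ=1/2); S_2(τ)=96/29

y_0=-2 y_1=-5 y_2=4 y_3=2
S(13/2) = 96/29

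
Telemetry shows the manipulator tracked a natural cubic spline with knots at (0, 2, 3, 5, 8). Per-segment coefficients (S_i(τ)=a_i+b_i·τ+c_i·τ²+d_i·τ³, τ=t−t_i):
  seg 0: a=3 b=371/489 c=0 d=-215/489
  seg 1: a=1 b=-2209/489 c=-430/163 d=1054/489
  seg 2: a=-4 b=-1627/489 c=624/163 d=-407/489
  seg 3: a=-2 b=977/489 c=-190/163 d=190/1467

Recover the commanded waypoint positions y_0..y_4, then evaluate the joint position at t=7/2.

y_0=3 y_1=1 y_2=-4 y_3=-2 y_4=-3
S(7/2) = -6273/1304

y_0 = S_0(0) = a_0 = 3
y_1 = S_1(0) = a_1 = 1
y_2 = S_2(0) = a_2 = -4
y_3 = S_3(0) = a_3 = -2
y_4 = S_3(3) = -3
t_q=7/2 is in segment 2 (τ=1/2); S_2(τ)=-6273/1304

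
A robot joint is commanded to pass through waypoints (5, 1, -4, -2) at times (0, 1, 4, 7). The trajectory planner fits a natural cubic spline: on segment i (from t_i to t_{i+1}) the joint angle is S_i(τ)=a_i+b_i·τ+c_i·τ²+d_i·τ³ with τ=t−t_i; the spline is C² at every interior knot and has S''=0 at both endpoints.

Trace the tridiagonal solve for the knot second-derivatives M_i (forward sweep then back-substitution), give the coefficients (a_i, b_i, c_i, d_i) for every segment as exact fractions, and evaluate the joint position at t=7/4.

  seg 0: a=5 b=-123/29 c=0 d=7/29
  seg 1: a=1 b=-102/29 c=21/29 d=-28/783
  seg 2: a=-4 b=-4/29 c=35/87 d=-35/783
S(7/4) = -289/232

Δ: Δ0=-4, Δ1=-5/3, Δ2=2/3
row 1: diag=8, rhs=14; c'=3/8, d'=7/4
row 2: denom=12−3·3/8=87/8; d'=(14−3·7/4)/(87/8)=70/87
back: M2=70/87
back: M1=7/4−3/8·70/87=42/29
M: M0=0, M1=42/29, M2=70/87, M3=0
seg 0: a=5, c=M0/2=0, d=(M1−M0)/(6·1)=7/29, b=Δ0−h0·(2M0+M1)/6=-123/29
seg 1: a=1, c=M1/2=21/29, d=(M2−M1)/(6·3)=-28/783, b=Δ1−h1·(2M1+M2)/6=-102/29
seg 2: a=-4, c=M2/2=35/87, d=(M3−M2)/(6·3)=-35/783, b=Δ2−h2·(2M2+M3)/6=-4/29
t_q=7/4 → seg 1, τ=3/4; S=1+-102/29·τ+21/29·τ²+-28/783·τ³=-289/232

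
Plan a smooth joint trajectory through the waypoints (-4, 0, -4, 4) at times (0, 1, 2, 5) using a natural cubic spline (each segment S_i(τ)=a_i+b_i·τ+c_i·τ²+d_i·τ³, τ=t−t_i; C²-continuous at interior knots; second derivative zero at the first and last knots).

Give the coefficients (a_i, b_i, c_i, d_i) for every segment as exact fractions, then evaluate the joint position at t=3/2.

  seg 0: a=-4 b=584/93 c=0 d=-212/93
  seg 1: a=0 b=-52/93 c=-212/31 d=316/93
  seg 2: a=-4 b=-376/93 c=104/31 d=-104/279
S(3/2) = -97/62

Δ: Δ0=4, Δ1=-4, Δ2=8/3
row 1: diag=4, rhs=-48; c'=1/4, d'=-12
row 2: denom=8−1·1/4=31/4; d'=(40−1·-12)/(31/4)=208/31
back: M2=208/31
back: M1=-12−1/4·208/31=-424/31
M: M0=0, M1=-424/31, M2=208/31, M3=0
seg 0: a=-4, c=M0/2=0, d=(M1−M0)/(6·1)=-212/93, b=Δ0−h0·(2M0+M1)/6=584/93
seg 1: a=0, c=M1/2=-212/31, d=(M2−M1)/(6·1)=316/93, b=Δ1−h1·(2M1+M2)/6=-52/93
seg 2: a=-4, c=M2/2=104/31, d=(M3−M2)/(6·3)=-104/279, b=Δ2−h2·(2M2+M3)/6=-376/93
t_q=3/2 → seg 1, τ=1/2; S=0+-52/93·τ+-212/31·τ²+316/93·τ³=-97/62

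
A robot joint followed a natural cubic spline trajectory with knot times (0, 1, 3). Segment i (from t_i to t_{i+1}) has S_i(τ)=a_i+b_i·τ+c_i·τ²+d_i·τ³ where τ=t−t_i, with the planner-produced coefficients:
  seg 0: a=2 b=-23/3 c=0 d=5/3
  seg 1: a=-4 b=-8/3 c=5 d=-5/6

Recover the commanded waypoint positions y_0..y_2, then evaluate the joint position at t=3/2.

y_0=2 y_1=-4 y_2=4
S(3/2) = -67/16

y_0 = S_0(0) = a_0 = 2
y_1 = S_1(0) = a_1 = -4
y_2 = S_1(2) = 4
t_q=3/2 is in segment 1 (τ=1/2); S_1(τ)=-67/16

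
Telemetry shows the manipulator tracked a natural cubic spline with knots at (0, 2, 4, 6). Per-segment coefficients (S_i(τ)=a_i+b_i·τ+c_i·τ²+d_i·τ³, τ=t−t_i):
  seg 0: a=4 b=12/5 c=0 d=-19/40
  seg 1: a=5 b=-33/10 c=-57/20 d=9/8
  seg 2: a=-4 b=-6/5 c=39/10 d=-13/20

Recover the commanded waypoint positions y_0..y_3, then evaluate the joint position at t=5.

y_0 = S_0(0) = a_0 = 4
y_1 = S_1(0) = a_1 = 5
y_2 = S_2(0) = a_2 = -4
y_3 = S_2(2) = 4
t_q=5 is in segment 2 (τ=1); S_2(τ)=-39/20

y_0=4 y_1=5 y_2=-4 y_3=4
S(5) = -39/20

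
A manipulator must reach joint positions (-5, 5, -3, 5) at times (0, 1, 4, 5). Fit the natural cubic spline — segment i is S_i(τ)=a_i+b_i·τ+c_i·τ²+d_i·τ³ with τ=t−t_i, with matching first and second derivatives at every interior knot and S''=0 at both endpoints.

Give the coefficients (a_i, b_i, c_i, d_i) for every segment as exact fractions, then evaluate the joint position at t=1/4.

  seg 0: a=-5 b=410/33 c=0 d=-80/33
  seg 1: a=5 b=170/33 c=-80/11 d=14/9
  seg 2: a=-3 b=116/33 c=74/11 d=-74/33
S(1/4) = -85/44

Δ: Δ0=10, Δ1=-8/3, Δ2=8
row 1: diag=8, rhs=-76; c'=3/8, d'=-19/2
row 2: denom=8−3·3/8=55/8; d'=(64−3·-19/2)/(55/8)=148/11
back: M2=148/11
back: M1=-19/2−3/8·148/11=-160/11
M: M0=0, M1=-160/11, M2=148/11, M3=0
seg 0: a=-5, c=M0/2=0, d=(M1−M0)/(6·1)=-80/33, b=Δ0−h0·(2M0+M1)/6=410/33
seg 1: a=5, c=M1/2=-80/11, d=(M2−M1)/(6·3)=14/9, b=Δ1−h1·(2M1+M2)/6=170/33
seg 2: a=-3, c=M2/2=74/11, d=(M3−M2)/(6·1)=-74/33, b=Δ2−h2·(2M2+M3)/6=116/33
t_q=1/4 → seg 0, τ=1/4; S=-5+410/33·τ+0·τ²+-80/33·τ³=-85/44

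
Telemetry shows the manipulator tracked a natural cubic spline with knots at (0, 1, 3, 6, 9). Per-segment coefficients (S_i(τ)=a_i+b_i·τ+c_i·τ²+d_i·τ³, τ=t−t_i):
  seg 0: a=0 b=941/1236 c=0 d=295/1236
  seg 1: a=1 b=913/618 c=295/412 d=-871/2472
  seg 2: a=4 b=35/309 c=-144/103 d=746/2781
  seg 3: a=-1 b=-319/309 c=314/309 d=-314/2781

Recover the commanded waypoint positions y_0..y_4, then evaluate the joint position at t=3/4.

y_0 = S_0(0) = a_0 = 0
y_1 = S_1(0) = a_1 = 1
y_2 = S_2(0) = a_2 = 4
y_3 = S_3(0) = a_3 = -1
y_4 = S_3(3) = 2
t_q=3/4 is in segment 0 (τ=3/4); S_0(τ)=17711/26368

y_0=0 y_1=1 y_2=4 y_3=-1 y_4=2
S(3/4) = 17711/26368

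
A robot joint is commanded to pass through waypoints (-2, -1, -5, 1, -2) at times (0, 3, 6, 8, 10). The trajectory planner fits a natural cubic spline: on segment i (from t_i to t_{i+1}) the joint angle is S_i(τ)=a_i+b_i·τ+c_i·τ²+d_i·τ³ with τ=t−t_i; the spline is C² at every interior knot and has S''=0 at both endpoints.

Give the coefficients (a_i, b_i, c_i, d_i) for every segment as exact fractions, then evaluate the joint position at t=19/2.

  seg 0: a=-2 b=351/280 c=0 d=-773/7560
  seg 1: a=-1 b=-211/140 c=-773/840 d=493/1512
  seg 2: a=-5 b=71/40 c=141/70 d=-157/224
  seg 3: a=1 b=199/140 c=-1227/560 d=409/1120
S(19/2) = -1013/1792

Δ: Δ0=1/3, Δ1=-4/3, Δ2=3, Δ3=-3/2
row 1: diag=12, rhs=-10; c'=1/4, d'=-5/6
row 2: denom=10−3·1/4=37/4; d'=(26−3·-5/6)/(37/4)=114/37
row 3: denom=8−2·8/37=280/37; d'=(-27−2·114/37)/(280/37)=-1227/280
back: M3=-1227/280
back: M2=114/37−8/37·-1227/280=141/35
back: M1=-5/6−1/4·141/35=-773/420
M: M0=0, M1=-773/420, M2=141/35, M3=-1227/280, M4=0
seg 0: a=-2, c=M0/2=0, d=(M1−M0)/(6·3)=-773/7560, b=Δ0−h0·(2M0+M1)/6=351/280
seg 1: a=-1, c=M1/2=-773/840, d=(M2−M1)/(6·3)=493/1512, b=Δ1−h1·(2M1+M2)/6=-211/140
seg 2: a=-5, c=M2/2=141/70, d=(M3−M2)/(6·2)=-157/224, b=Δ2−h2·(2M2+M3)/6=71/40
seg 3: a=1, c=M3/2=-1227/560, d=(M4−M3)/(6·2)=409/1120, b=Δ3−h3·(2M3+M4)/6=199/140
t_q=19/2 → seg 3, τ=3/2; S=1+199/140·τ+-1227/560·τ²+409/1120·τ³=-1013/1792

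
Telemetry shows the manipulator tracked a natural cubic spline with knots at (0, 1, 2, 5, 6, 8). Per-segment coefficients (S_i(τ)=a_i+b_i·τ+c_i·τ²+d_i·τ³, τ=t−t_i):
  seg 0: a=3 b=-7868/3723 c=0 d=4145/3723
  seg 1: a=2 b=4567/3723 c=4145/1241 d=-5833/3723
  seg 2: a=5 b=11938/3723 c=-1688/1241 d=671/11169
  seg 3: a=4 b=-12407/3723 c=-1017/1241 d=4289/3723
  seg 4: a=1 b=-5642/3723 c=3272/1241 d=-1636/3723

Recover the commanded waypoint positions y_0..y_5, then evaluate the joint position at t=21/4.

y_0 = S_0(0) = a_0 = 3
y_1 = S_1(0) = a_1 = 2
y_2 = S_2(0) = a_2 = 5
y_3 = S_3(0) = a_3 = 4
y_4 = S_4(0) = a_4 = 1
y_5 = S_4(2) = 5
t_q=21/4 is in segment 3 (τ=1/4); S_3(τ)=248887/79424

y_0=3 y_1=2 y_2=5 y_3=4 y_4=1 y_5=5
S(21/4) = 248887/79424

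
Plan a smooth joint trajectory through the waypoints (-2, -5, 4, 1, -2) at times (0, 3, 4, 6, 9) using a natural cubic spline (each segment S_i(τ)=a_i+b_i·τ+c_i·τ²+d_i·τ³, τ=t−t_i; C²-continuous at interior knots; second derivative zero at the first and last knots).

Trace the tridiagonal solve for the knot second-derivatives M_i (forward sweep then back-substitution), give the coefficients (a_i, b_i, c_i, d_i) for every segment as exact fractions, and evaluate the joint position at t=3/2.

Δ: Δ0=-1, Δ1=9, Δ2=-3/2, Δ3=-1
row 1: diag=8, rhs=60; c'=1/8, d'=15/2
row 2: denom=6−1·1/8=47/8; d'=(-63−1·15/2)/(47/8)=-12
row 3: denom=10−2·16/47=438/47; d'=(3−2·-12)/(438/47)=423/146
back: M3=423/146
back: M2=-12−16/47·423/146=-948/73
back: M1=15/2−1/8·-948/73=666/73
M: M0=0, M1=666/73, M2=-948/73, M3=423/146, M4=0
seg 0: a=-2, c=M0/2=0, d=(M1−M0)/(6·3)=37/73, b=Δ0−h0·(2M0+M1)/6=-406/73
seg 1: a=-5, c=M1/2=333/73, d=(M2−M1)/(6·1)=-269/73, b=Δ1−h1·(2M1+M2)/6=593/73
seg 2: a=4, c=M2/2=-474/73, d=(M3−M2)/(6·2)=773/584, b=Δ2−h2·(2M2+M3)/6=452/73
seg 3: a=1, c=M3/2=423/292, d=(M4−M3)/(6·3)=-47/292, b=Δ3−h3·(2M3+M4)/6=-569/146
t_q=3/2 → seg 0, τ=3/2; S=-2+-406/73·τ+0·τ²+37/73·τ³=-5041/584

  seg 0: a=-2 b=-406/73 c=0 d=37/73
  seg 1: a=-5 b=593/73 c=333/73 d=-269/73
  seg 2: a=4 b=452/73 c=-474/73 d=773/584
  seg 3: a=1 b=-569/146 c=423/292 d=-47/292
S(3/2) = -5041/584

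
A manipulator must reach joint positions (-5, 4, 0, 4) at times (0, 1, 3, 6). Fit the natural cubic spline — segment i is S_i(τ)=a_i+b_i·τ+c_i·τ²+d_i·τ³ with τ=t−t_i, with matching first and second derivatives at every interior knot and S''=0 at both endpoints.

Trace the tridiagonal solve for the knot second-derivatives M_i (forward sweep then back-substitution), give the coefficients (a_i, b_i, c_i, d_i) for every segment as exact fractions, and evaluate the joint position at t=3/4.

Δ: Δ0=9, Δ1=-2, Δ2=4/3
row 1: diag=6, rhs=-66; c'=1/3, d'=-11
row 2: denom=10−2·1/3=28/3; d'=(20−2·-11)/(28/3)=9/2
back: M2=9/2
back: M1=-11−1/3·9/2=-25/2
M: M0=0, M1=-25/2, M2=9/2, M3=0
seg 0: a=-5, c=M0/2=0, d=(M1−M0)/(6·1)=-25/12, b=Δ0−h0·(2M0+M1)/6=133/12
seg 1: a=4, c=M1/2=-25/4, d=(M2−M1)/(6·2)=17/12, b=Δ1−h1·(2M1+M2)/6=29/6
seg 2: a=0, c=M2/2=9/4, d=(M3−M2)/(6·3)=-1/4, b=Δ2−h2·(2M2+M3)/6=-19/6
t_q=3/4 → seg 0, τ=3/4; S=-5+133/12·τ+0·τ²+-25/12·τ³=623/256

  seg 0: a=-5 b=133/12 c=0 d=-25/12
  seg 1: a=4 b=29/6 c=-25/4 d=17/12
  seg 2: a=0 b=-19/6 c=9/4 d=-1/4
S(3/4) = 623/256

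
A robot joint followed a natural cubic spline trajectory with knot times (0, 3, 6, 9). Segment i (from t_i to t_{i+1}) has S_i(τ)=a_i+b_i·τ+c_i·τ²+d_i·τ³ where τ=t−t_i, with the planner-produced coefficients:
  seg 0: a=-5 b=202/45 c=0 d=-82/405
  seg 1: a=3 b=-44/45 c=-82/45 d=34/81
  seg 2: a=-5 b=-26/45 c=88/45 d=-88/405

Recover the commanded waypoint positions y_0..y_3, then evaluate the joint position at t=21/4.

y_0 = S_0(0) = a_0 = -5
y_1 = S_1(0) = a_1 = 3
y_2 = S_2(0) = a_2 = -5
y_3 = S_2(3) = 5
t_q=21/4 is in segment 1 (τ=9/4); S_1(τ)=-583/160

y_0=-5 y_1=3 y_2=-5 y_3=5
S(21/4) = -583/160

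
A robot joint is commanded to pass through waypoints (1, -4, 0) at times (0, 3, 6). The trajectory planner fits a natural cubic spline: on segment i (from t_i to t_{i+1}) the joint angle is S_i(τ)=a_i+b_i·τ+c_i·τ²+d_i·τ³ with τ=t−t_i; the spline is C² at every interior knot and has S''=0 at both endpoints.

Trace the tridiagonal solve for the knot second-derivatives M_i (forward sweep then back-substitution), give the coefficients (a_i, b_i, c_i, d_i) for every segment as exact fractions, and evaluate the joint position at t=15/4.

Δ: Δ0=-5/3, Δ1=4/3
row 1: diag=12, rhs=18; c'=1/4, d'=3/2
back: M1=3/2
M: M0=0, M1=3/2, M2=0
seg 0: a=1, c=M0/2=0, d=(M1−M0)/(6·3)=1/12, b=Δ0−h0·(2M0+M1)/6=-29/12
seg 1: a=-4, c=M1/2=3/4, d=(M2−M1)/(6·3)=-1/12, b=Δ1−h1·(2M1+M2)/6=-1/6
t_q=15/4 → seg 1, τ=3/4; S=-4+-1/6·τ+3/4·τ²+-1/12·τ³=-957/256

  seg 0: a=1 b=-29/12 c=0 d=1/12
  seg 1: a=-4 b=-1/6 c=3/4 d=-1/12
S(15/4) = -957/256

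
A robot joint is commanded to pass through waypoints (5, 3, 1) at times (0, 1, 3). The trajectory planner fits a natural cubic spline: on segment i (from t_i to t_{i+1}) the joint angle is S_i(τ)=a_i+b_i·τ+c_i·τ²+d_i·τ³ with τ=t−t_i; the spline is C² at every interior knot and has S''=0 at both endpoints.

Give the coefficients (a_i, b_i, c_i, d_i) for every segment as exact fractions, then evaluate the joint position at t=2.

Δ: Δ0=-2, Δ1=-1
row 1: diag=6, rhs=6; c'=1/3, d'=1
back: M1=1
M: M0=0, M1=1, M2=0
seg 0: a=5, c=M0/2=0, d=(M1−M0)/(6·1)=1/6, b=Δ0−h0·(2M0+M1)/6=-13/6
seg 1: a=3, c=M1/2=1/2, d=(M2−M1)/(6·2)=-1/12, b=Δ1−h1·(2M1+M2)/6=-5/3
t_q=2 → seg 1, τ=1; S=3+-5/3·τ+1/2·τ²+-1/12·τ³=7/4

  seg 0: a=5 b=-13/6 c=0 d=1/6
  seg 1: a=3 b=-5/3 c=1/2 d=-1/12
S(2) = 7/4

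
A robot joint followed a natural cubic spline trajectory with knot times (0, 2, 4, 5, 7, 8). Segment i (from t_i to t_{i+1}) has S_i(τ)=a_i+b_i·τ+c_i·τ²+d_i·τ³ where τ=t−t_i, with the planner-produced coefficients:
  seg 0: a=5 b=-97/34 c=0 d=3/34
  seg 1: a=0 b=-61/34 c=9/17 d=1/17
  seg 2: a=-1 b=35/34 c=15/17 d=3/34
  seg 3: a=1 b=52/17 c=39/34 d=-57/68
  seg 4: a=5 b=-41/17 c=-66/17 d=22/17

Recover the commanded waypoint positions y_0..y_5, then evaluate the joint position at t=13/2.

y_0 = S_0(0) = a_0 = 5
y_1 = S_1(0) = a_1 = 0
y_2 = S_2(0) = a_2 = -1
y_3 = S_3(0) = a_3 = 1
y_4 = S_4(0) = a_4 = 5
y_5 = S_4(1) = 0
t_q=13/2 is in segment 3 (τ=3/2); S_3(τ)=2905/544

y_0=5 y_1=0 y_2=-1 y_3=1 y_4=5 y_5=0
S(13/2) = 2905/544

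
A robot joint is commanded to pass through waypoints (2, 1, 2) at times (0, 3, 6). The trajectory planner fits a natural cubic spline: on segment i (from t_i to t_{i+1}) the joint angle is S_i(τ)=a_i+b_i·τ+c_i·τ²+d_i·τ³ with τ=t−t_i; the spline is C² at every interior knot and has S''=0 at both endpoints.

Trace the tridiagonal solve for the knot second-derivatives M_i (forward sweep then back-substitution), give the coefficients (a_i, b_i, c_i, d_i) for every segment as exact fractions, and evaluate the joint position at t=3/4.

Δ: Δ0=-1/3, Δ1=1/3
row 1: diag=12, rhs=4; c'=1/4, d'=1/3
back: M1=1/3
M: M0=0, M1=1/3, M2=0
seg 0: a=2, c=M0/2=0, d=(M1−M0)/(6·3)=1/54, b=Δ0−h0·(2M0+M1)/6=-1/2
seg 1: a=1, c=M1/2=1/6, d=(M2−M1)/(6·3)=-1/54, b=Δ1−h1·(2M1+M2)/6=0
t_q=3/4 → seg 0, τ=3/4; S=2+-1/2·τ+0·τ²+1/54·τ³=209/128

  seg 0: a=2 b=-1/2 c=0 d=1/54
  seg 1: a=1 b=0 c=1/6 d=-1/54
S(3/4) = 209/128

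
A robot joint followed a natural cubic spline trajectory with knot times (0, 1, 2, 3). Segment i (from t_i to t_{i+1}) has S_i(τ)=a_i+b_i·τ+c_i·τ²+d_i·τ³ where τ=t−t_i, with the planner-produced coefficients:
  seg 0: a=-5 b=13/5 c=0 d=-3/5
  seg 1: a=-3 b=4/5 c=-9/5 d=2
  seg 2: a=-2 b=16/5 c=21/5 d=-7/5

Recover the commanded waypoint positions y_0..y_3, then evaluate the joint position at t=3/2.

y_0=-5 y_1=-3 y_2=-2 y_3=4
S(3/2) = -14/5

y_0 = S_0(0) = a_0 = -5
y_1 = S_1(0) = a_1 = -3
y_2 = S_2(0) = a_2 = -2
y_3 = S_2(1) = 4
t_q=3/2 is in segment 1 (τ=1/2); S_1(τ)=-14/5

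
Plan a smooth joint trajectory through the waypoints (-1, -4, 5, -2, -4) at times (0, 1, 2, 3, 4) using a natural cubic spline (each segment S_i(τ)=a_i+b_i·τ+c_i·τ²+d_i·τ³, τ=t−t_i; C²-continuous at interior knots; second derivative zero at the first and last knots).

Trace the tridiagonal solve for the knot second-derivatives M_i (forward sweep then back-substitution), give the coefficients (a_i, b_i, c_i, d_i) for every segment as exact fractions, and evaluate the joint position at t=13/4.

  seg 0: a=-1 b=-417/56 c=0 d=249/56
  seg 1: a=-4 b=165/28 c=747/56 d=-573/56
  seg 2: a=5 b=15/8 c=-243/14 d=475/56
  seg 3: a=-2 b=-207/28 c=453/56 d=-151/56
S(13/4) = -1733/512

Δ: Δ0=-3, Δ1=9, Δ2=-7, Δ3=-2
row 1: diag=4, rhs=72; c'=1/4, d'=18
row 2: denom=4−1·1/4=15/4; d'=(-96−1·18)/(15/4)=-152/5
row 3: denom=4−1·4/15=56/15; d'=(30−1·-152/5)/(56/15)=453/28
back: M3=453/28
back: M2=-152/5−4/15·453/28=-243/7
back: M1=18−1/4·-243/7=747/28
M: M0=0, M1=747/28, M2=-243/7, M3=453/28, M4=0
seg 0: a=-1, c=M0/2=0, d=(M1−M0)/(6·1)=249/56, b=Δ0−h0·(2M0+M1)/6=-417/56
seg 1: a=-4, c=M1/2=747/56, d=(M2−M1)/(6·1)=-573/56, b=Δ1−h1·(2M1+M2)/6=165/28
seg 2: a=5, c=M2/2=-243/14, d=(M3−M2)/(6·1)=475/56, b=Δ2−h2·(2M2+M3)/6=15/8
seg 3: a=-2, c=M3/2=453/56, d=(M4−M3)/(6·1)=-151/56, b=Δ3−h3·(2M3+M4)/6=-207/28
t_q=13/4 → seg 3, τ=1/4; S=-2+-207/28·τ+453/56·τ²+-151/56·τ³=-1733/512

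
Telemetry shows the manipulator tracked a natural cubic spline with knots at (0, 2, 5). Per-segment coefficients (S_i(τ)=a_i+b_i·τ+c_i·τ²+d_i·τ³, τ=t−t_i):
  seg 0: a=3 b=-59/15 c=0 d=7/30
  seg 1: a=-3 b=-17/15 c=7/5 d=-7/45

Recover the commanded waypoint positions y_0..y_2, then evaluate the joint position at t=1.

y_0=3 y_1=-3 y_2=2
S(1) = -7/10

y_0 = S_0(0) = a_0 = 3
y_1 = S_1(0) = a_1 = -3
y_2 = S_1(3) = 2
t_q=1 is in segment 0 (τ=1); S_0(τ)=-7/10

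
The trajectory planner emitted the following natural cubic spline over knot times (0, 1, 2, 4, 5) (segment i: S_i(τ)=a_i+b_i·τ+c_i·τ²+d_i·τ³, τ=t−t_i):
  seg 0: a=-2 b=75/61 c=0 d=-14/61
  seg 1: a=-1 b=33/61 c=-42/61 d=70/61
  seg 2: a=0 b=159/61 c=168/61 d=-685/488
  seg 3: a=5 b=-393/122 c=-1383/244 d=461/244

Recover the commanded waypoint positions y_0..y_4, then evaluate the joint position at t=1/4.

y_0=-2 y_1=-1 y_2=0 y_3=5 y_4=-2
S(1/4) = -3311/1952

y_0 = S_0(0) = a_0 = -2
y_1 = S_1(0) = a_1 = -1
y_2 = S_2(0) = a_2 = 0
y_3 = S_3(0) = a_3 = 5
y_4 = S_3(1) = -2
t_q=1/4 is in segment 0 (τ=1/4); S_0(τ)=-3311/1952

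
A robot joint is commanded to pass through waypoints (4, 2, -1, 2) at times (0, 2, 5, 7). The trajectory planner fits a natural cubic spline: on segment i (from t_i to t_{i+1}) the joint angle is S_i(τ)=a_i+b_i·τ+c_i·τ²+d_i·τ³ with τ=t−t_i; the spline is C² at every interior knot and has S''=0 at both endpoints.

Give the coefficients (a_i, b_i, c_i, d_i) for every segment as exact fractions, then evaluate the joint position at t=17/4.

Δ: Δ0=-1, Δ1=-1, Δ2=3/2
row 1: diag=10, rhs=0; c'=3/10, d'=0
row 2: denom=10−3·3/10=91/10; d'=(15−3·0)/(91/10)=150/91
back: M2=150/91
back: M1=0−3/10·150/91=-45/91
M: M0=0, M1=-45/91, M2=150/91, M3=0
seg 0: a=4, c=M0/2=0, d=(M1−M0)/(6·2)=-15/364, b=Δ0−h0·(2M0+M1)/6=-76/91
seg 1: a=2, c=M1/2=-45/182, d=(M2−M1)/(6·3)=5/42, b=Δ1−h1·(2M1+M2)/6=-121/91
seg 2: a=-1, c=M2/2=75/91, d=(M3−M2)/(6·2)=-25/182, b=Δ2−h2·(2M2+M3)/6=73/182
t_q=17/4 → seg 1, τ=9/4; S=2+-121/91·τ+-45/182·τ²+5/42·τ³=-10337/11648

  seg 0: a=4 b=-76/91 c=0 d=-15/364
  seg 1: a=2 b=-121/91 c=-45/182 d=5/42
  seg 2: a=-1 b=73/182 c=75/91 d=-25/182
S(17/4) = -10337/11648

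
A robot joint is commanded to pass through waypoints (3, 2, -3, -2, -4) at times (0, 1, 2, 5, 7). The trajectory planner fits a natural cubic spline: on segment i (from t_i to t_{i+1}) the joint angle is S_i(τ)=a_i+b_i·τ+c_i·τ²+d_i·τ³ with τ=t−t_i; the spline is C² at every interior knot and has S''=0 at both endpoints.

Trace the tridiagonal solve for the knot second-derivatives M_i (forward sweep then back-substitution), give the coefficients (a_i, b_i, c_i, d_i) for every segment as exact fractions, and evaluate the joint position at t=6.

  seg 0: a=3 b=101/411 c=0 d=-512/411
  seg 1: a=2 b=-1435/411 c=-512/137 d=916/411
  seg 2: a=-3 b=-1759/411 c=404/137 d=-580/1233
  seg 3: a=-2 b=293/411 c=-176/137 d=88/411
S(6) = -323/137

Δ: Δ0=-1, Δ1=-5, Δ2=1/3, Δ3=-1
row 1: diag=4, rhs=-24; c'=1/4, d'=-6
row 2: denom=8−1·1/4=31/4; d'=(32−1·-6)/(31/4)=152/31
row 3: denom=10−3·12/31=274/31; d'=(-8−3·152/31)/(274/31)=-352/137
back: M3=-352/137
back: M2=152/31−12/31·-352/137=808/137
back: M1=-6−1/4·808/137=-1024/137
M: M0=0, M1=-1024/137, M2=808/137, M3=-352/137, M4=0
seg 0: a=3, c=M0/2=0, d=(M1−M0)/(6·1)=-512/411, b=Δ0−h0·(2M0+M1)/6=101/411
seg 1: a=2, c=M1/2=-512/137, d=(M2−M1)/(6·1)=916/411, b=Δ1−h1·(2M1+M2)/6=-1435/411
seg 2: a=-3, c=M2/2=404/137, d=(M3−M2)/(6·3)=-580/1233, b=Δ2−h2·(2M2+M3)/6=-1759/411
seg 3: a=-2, c=M3/2=-176/137, d=(M4−M3)/(6·2)=88/411, b=Δ3−h3·(2M3+M4)/6=293/411
t_q=6 → seg 3, τ=1; S=-2+293/411·τ+-176/137·τ²+88/411·τ³=-323/137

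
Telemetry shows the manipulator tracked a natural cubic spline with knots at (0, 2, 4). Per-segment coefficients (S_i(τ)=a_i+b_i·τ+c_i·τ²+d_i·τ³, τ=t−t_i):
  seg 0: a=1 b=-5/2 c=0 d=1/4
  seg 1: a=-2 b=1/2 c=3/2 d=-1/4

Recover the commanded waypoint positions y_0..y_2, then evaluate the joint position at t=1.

y_0=1 y_1=-2 y_2=3
S(1) = -5/4

y_0 = S_0(0) = a_0 = 1
y_1 = S_1(0) = a_1 = -2
y_2 = S_1(2) = 3
t_q=1 is in segment 0 (τ=1); S_0(τ)=-5/4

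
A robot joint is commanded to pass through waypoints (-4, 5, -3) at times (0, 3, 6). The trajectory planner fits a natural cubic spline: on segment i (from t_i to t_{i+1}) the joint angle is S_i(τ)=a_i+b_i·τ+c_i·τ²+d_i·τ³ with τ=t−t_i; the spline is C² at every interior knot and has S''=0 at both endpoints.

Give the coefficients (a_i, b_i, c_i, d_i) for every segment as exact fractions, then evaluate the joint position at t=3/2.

Δ: Δ0=3, Δ1=-8/3
row 1: diag=12, rhs=-34; c'=1/4, d'=-17/6
back: M1=-17/6
M: M0=0, M1=-17/6, M2=0
seg 0: a=-4, c=M0/2=0, d=(M1−M0)/(6·3)=-17/108, b=Δ0−h0·(2M0+M1)/6=53/12
seg 1: a=5, c=M1/2=-17/12, d=(M2−M1)/(6·3)=17/108, b=Δ1−h1·(2M1+M2)/6=1/6
t_q=3/2 → seg 0, τ=3/2; S=-4+53/12·τ+0·τ²+-17/108·τ³=67/32

  seg 0: a=-4 b=53/12 c=0 d=-17/108
  seg 1: a=5 b=1/6 c=-17/12 d=17/108
S(3/2) = 67/32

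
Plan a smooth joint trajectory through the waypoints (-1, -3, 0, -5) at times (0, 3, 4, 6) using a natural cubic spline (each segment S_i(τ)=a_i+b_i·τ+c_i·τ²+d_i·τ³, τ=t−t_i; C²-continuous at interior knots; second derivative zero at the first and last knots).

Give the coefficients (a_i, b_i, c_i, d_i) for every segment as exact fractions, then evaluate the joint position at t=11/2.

  seg 0: a=-1 b=-683/282 c=0 d=55/282
  seg 1: a=-3 b=401/141 c=165/94 d=-451/282
  seg 2: a=0 b=439/282 c=-143/47 d=143/282
S(11/2) = -2105/752

Δ: Δ0=-2/3, Δ1=3, Δ2=-5/2
row 1: diag=8, rhs=22; c'=1/8, d'=11/4
row 2: denom=6−1·1/8=47/8; d'=(-33−1·11/4)/(47/8)=-286/47
back: M2=-286/47
back: M1=11/4−1/8·-286/47=165/47
M: M0=0, M1=165/47, M2=-286/47, M3=0
seg 0: a=-1, c=M0/2=0, d=(M1−M0)/(6·3)=55/282, b=Δ0−h0·(2M0+M1)/6=-683/282
seg 1: a=-3, c=M1/2=165/94, d=(M2−M1)/(6·1)=-451/282, b=Δ1−h1·(2M1+M2)/6=401/141
seg 2: a=0, c=M2/2=-143/47, d=(M3−M2)/(6·2)=143/282, b=Δ2−h2·(2M2+M3)/6=439/282
t_q=11/2 → seg 2, τ=3/2; S=0+439/282·τ+-143/47·τ²+143/282·τ³=-2105/752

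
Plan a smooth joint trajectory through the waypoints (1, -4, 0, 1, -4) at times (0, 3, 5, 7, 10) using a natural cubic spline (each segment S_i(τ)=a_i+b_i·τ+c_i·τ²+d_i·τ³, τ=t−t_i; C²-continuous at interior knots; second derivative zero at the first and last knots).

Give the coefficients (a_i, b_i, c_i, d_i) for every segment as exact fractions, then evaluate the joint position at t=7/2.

Δ: Δ0=-5/3, Δ1=2, Δ2=1/2, Δ3=-5/3
row 1: diag=10, rhs=22; c'=1/5, d'=11/5
row 2: denom=8−2·1/5=38/5; d'=(-9−2·11/5)/(38/5)=-67/38
row 3: denom=10−2·5/19=180/19; d'=(-13−2·-67/38)/(180/19)=-1
back: M3=-1
back: M2=-67/38−5/19·-1=-3/2
back: M1=11/5−1/5·-3/2=5/2
M: M0=0, M1=5/2, M2=-3/2, M3=-1, M4=0
seg 0: a=1, c=M0/2=0, d=(M1−M0)/(6·3)=5/36, b=Δ0−h0·(2M0+M1)/6=-35/12
seg 1: a=-4, c=M1/2=5/4, d=(M2−M1)/(6·2)=-1/3, b=Δ1−h1·(2M1+M2)/6=5/6
seg 2: a=0, c=M2/2=-3/4, d=(M3−M2)/(6·2)=1/24, b=Δ2−h2·(2M2+M3)/6=11/6
seg 3: a=1, c=M3/2=-1/2, d=(M4−M3)/(6·3)=1/18, b=Δ3−h3·(2M3+M4)/6=-2/3
t_q=7/2 → seg 1, τ=1/2; S=-4+5/6·τ+5/4·τ²+-1/3·τ³=-53/16

  seg 0: a=1 b=-35/12 c=0 d=5/36
  seg 1: a=-4 b=5/6 c=5/4 d=-1/3
  seg 2: a=0 b=11/6 c=-3/4 d=1/24
  seg 3: a=1 b=-2/3 c=-1/2 d=1/18
S(7/2) = -53/16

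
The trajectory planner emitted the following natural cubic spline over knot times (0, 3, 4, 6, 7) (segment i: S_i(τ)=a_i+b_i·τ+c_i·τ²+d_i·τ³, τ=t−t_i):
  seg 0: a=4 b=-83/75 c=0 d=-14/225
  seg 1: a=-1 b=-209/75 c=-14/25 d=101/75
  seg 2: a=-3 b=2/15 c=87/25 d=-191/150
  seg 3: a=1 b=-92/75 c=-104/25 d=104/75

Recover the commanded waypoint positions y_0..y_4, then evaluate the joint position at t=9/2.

y_0=4 y_1=-1 y_2=-3 y_3=1 y_4=-3
S(9/2) = -889/400

y_0 = S_0(0) = a_0 = 4
y_1 = S_1(0) = a_1 = -1
y_2 = S_2(0) = a_2 = -3
y_3 = S_3(0) = a_3 = 1
y_4 = S_3(1) = -3
t_q=9/2 is in segment 2 (τ=1/2); S_2(τ)=-889/400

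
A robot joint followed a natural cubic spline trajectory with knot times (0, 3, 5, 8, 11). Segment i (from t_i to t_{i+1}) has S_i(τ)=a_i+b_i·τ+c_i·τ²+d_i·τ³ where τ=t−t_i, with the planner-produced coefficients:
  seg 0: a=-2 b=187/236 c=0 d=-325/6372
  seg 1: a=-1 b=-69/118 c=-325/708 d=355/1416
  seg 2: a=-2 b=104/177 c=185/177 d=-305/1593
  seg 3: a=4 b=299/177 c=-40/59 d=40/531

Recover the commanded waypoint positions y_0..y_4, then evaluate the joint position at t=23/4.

y_0 = S_0(0) = a_0 = -2
y_1 = S_1(0) = a_1 = -1
y_2 = S_2(0) = a_2 = -2
y_3 = S_3(0) = a_3 = 4
y_4 = S_3(3) = 5
t_q=23/4 is in segment 2 (τ=3/4); S_2(τ)=-3973/3776

y_0=-2 y_1=-1 y_2=-2 y_3=4 y_4=5
S(23/4) = -3973/3776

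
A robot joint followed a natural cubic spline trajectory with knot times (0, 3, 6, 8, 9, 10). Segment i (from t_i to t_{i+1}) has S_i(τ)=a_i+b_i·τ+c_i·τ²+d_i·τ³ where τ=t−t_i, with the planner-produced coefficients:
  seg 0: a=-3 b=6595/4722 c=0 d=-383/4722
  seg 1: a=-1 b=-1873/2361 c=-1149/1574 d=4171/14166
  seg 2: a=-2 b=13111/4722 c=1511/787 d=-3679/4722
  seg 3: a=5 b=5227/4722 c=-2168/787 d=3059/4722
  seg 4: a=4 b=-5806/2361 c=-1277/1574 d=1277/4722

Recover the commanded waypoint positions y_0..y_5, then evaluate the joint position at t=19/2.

y_0=-3 y_1=-1 y_2=-2 y_3=5 y_4=4 y_5=1
S(19/2) = 32757/12592

y_0 = S_0(0) = a_0 = -3
y_1 = S_1(0) = a_1 = -1
y_2 = S_2(0) = a_2 = -2
y_3 = S_3(0) = a_3 = 5
y_4 = S_4(0) = a_4 = 4
y_5 = S_4(1) = 1
t_q=19/2 is in segment 4 (τ=1/2); S_4(τ)=32757/12592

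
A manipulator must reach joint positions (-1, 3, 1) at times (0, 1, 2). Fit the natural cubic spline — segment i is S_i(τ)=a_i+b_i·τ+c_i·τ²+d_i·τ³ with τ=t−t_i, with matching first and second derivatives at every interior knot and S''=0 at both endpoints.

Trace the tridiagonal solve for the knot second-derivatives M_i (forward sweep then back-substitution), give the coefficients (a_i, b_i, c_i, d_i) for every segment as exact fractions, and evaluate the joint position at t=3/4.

Δ: Δ0=4, Δ1=-2
row 1: diag=4, rhs=-36; c'=1/4, d'=-9
back: M1=-9
M: M0=0, M1=-9, M2=0
seg 0: a=-1, c=M0/2=0, d=(M1−M0)/(6·1)=-3/2, b=Δ0−h0·(2M0+M1)/6=11/2
seg 1: a=3, c=M1/2=-9/2, d=(M2−M1)/(6·1)=3/2, b=Δ1−h1·(2M1+M2)/6=1
t_q=3/4 → seg 0, τ=3/4; S=-1+11/2·τ+0·τ²+-3/2·τ³=319/128

  seg 0: a=-1 b=11/2 c=0 d=-3/2
  seg 1: a=3 b=1 c=-9/2 d=3/2
S(3/4) = 319/128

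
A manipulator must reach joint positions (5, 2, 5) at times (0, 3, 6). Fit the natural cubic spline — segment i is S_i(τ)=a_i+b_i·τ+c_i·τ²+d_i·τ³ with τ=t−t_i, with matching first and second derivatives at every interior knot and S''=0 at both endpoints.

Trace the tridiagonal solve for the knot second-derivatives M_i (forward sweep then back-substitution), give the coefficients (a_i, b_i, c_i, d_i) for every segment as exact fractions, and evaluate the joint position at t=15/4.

Δ: Δ0=-1, Δ1=1
row 1: diag=12, rhs=12; c'=1/4, d'=1
back: M1=1
M: M0=0, M1=1, M2=0
seg 0: a=5, c=M0/2=0, d=(M1−M0)/(6·3)=1/18, b=Δ0−h0·(2M0+M1)/6=-3/2
seg 1: a=2, c=M1/2=1/2, d=(M2−M1)/(6·3)=-1/18, b=Δ1−h1·(2M1+M2)/6=0
t_q=15/4 → seg 1, τ=3/4; S=2+0·τ+1/2·τ²+-1/18·τ³=289/128

  seg 0: a=5 b=-3/2 c=0 d=1/18
  seg 1: a=2 b=0 c=1/2 d=-1/18
S(15/4) = 289/128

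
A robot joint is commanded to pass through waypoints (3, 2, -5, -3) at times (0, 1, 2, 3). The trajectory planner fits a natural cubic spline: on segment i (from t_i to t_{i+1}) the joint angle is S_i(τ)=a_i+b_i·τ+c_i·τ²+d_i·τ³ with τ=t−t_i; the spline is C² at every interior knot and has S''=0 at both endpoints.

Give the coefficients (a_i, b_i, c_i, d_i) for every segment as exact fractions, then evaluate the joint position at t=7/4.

Δ: Δ0=-1, Δ1=-7, Δ2=2
row 1: diag=4, rhs=-36; c'=1/4, d'=-9
row 2: denom=4−1·1/4=15/4; d'=(54−1·-9)/(15/4)=84/5
back: M2=84/5
back: M1=-9−1/4·84/5=-66/5
M: M0=0, M1=-66/5, M2=84/5, M3=0
seg 0: a=3, c=M0/2=0, d=(M1−M0)/(6·1)=-11/5, b=Δ0−h0·(2M0+M1)/6=6/5
seg 1: a=2, c=M1/2=-33/5, d=(M2−M1)/(6·1)=5, b=Δ1−h1·(2M1+M2)/6=-27/5
seg 2: a=-5, c=M2/2=42/5, d=(M3−M2)/(6·1)=-14/5, b=Δ2−h2·(2M2+M3)/6=-18/5
t_q=7/4 → seg 1, τ=3/4; S=2+-27/5·τ+-33/5·τ²+5·τ³=-1169/320

  seg 0: a=3 b=6/5 c=0 d=-11/5
  seg 1: a=2 b=-27/5 c=-33/5 d=5
  seg 2: a=-5 b=-18/5 c=42/5 d=-14/5
S(7/4) = -1169/320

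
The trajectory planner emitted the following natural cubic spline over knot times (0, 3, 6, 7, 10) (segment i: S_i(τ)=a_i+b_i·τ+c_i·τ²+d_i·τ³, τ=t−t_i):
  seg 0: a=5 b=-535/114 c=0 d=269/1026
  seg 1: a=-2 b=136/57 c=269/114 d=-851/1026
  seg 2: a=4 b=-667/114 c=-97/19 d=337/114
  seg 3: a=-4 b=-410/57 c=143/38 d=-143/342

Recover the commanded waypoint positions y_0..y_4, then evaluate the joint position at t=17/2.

y_0 = S_0(0) = a_0 = 5
y_1 = S_1(0) = a_1 = -2
y_2 = S_2(0) = a_2 = 4
y_3 = S_3(0) = a_3 = -4
y_4 = S_3(3) = -3
t_q=17/2 is in segment 3 (τ=3/2); S_3(τ)=-2351/304

y_0=5 y_1=-2 y_2=4 y_3=-4 y_4=-3
S(17/2) = -2351/304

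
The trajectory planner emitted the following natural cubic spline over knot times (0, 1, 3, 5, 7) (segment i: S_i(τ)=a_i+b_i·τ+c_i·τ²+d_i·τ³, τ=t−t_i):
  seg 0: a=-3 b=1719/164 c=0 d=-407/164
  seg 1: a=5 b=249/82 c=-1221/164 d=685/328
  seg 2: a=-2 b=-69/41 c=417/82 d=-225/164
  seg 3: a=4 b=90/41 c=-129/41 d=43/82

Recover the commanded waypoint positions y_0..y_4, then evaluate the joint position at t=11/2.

y_0 = S_0(0) = a_0 = -3
y_1 = S_1(0) = a_1 = 5
y_2 = S_2(0) = a_2 = -2
y_3 = S_3(0) = a_3 = 4
y_4 = S_3(2) = 0
t_q=11/2 is in segment 3 (τ=1/2); S_3(τ)=2871/656

y_0=-3 y_1=5 y_2=-2 y_3=4 y_4=0
S(11/2) = 2871/656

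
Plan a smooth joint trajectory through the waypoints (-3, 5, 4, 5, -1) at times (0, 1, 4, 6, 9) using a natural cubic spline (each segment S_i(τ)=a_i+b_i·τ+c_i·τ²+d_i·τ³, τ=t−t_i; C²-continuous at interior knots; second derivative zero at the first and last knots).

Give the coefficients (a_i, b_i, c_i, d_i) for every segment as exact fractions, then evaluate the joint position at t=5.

Δ: Δ0=8, Δ1=-1/3, Δ2=1/2, Δ3=-2
row 1: diag=8, rhs=-50; c'=3/8, d'=-25/4
row 2: denom=10−3·3/8=71/8; d'=(5−3·-25/4)/(71/8)=190/71
row 3: denom=10−2·16/71=678/71; d'=(-15−2·190/71)/(678/71)=-1445/678
back: M3=-1445/678
back: M2=190/71−16/71·-1445/678=1070/339
back: M1=-25/4−3/8·1070/339=-840/113
M: M0=0, M1=-840/113, M2=1070/339, M3=-1445/678, M4=0
seg 0: a=-3, c=M0/2=0, d=(M1−M0)/(6·1)=-140/113, b=Δ0−h0·(2M0+M1)/6=1044/113
seg 1: a=5, c=M1/2=-420/113, d=(M2−M1)/(6·3)=1795/3051, b=Δ1−h1·(2M1+M2)/6=624/113
seg 2: a=4, c=M2/2=535/339, d=(M3−M2)/(6·2)=-1195/2712, b=Δ2−h2·(2M2+M3)/6=-101/113
seg 3: a=5, c=M3/2=-1445/1356, d=(M4−M3)/(6·3)=1445/12204, b=Δ3−h3·(2M3+M4)/6=89/678
t_q=5 → seg 2, τ=1; S=4+-101/113·τ+535/339·τ²+-1195/2712·τ³=11509/2712

  seg 0: a=-3 b=1044/113 c=0 d=-140/113
  seg 1: a=5 b=624/113 c=-420/113 d=1795/3051
  seg 2: a=4 b=-101/113 c=535/339 d=-1195/2712
  seg 3: a=5 b=89/678 c=-1445/1356 d=1445/12204
S(5) = 11509/2712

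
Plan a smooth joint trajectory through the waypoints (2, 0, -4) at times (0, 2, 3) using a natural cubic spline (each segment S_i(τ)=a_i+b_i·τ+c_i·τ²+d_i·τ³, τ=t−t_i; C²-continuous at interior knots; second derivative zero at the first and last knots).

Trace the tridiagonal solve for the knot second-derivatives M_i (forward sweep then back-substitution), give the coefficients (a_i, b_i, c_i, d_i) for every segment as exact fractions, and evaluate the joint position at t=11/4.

Δ: Δ0=-1, Δ1=-4
row 1: diag=6, rhs=-18; c'=1/6, d'=-3
back: M1=-3
M: M0=0, M1=-3, M2=0
seg 0: a=2, c=M0/2=0, d=(M1−M0)/(6·2)=-1/4, b=Δ0−h0·(2M0+M1)/6=0
seg 1: a=0, c=M1/2=-3/2, d=(M2−M1)/(6·1)=1/2, b=Δ1−h1·(2M1+M2)/6=-3
t_q=11/4 → seg 1, τ=3/4; S=0+-3·τ+-3/2·τ²+1/2·τ³=-369/128

  seg 0: a=2 b=0 c=0 d=-1/4
  seg 1: a=0 b=-3 c=-3/2 d=1/2
S(11/4) = -369/128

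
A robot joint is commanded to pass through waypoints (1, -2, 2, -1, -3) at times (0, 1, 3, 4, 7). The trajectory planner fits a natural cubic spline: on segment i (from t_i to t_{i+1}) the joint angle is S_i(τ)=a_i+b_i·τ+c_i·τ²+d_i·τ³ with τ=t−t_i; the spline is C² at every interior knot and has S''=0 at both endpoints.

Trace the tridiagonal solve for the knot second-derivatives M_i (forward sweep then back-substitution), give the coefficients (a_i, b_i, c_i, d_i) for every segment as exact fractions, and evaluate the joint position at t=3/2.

Δ: Δ0=-3, Δ1=2, Δ2=-3, Δ3=-2/3
row 1: diag=6, rhs=30; c'=1/3, d'=5
row 2: denom=6−2·1/3=16/3; d'=(-30−2·5)/(16/3)=-15/2
row 3: denom=8−1·3/16=125/16; d'=(14−1·-15/2)/(125/16)=344/125
back: M3=344/125
back: M2=-15/2−3/16·344/125=-1002/125
back: M1=5−1/3·-1002/125=959/125
M: M0=0, M1=959/125, M2=-1002/125, M3=344/125, M4=0
seg 0: a=1, c=M0/2=0, d=(M1−M0)/(6·1)=959/750, b=Δ0−h0·(2M0+M1)/6=-3209/750
seg 1: a=-2, c=M1/2=959/250, d=(M2−M1)/(6·2)=-1961/1500, b=Δ1−h1·(2M1+M2)/6=-166/375
seg 2: a=2, c=M2/2=-501/125, d=(M3−M2)/(6·1)=673/375, b=Δ2−h2·(2M2+M3)/6=-59/75
seg 3: a=-1, c=M3/2=172/125, d=(M4−M3)/(6·3)=-172/1125, b=Δ3−h3·(2M3+M4)/6=-1282/375
t_q=3/2 → seg 1, τ=1/2; S=-2+-166/375·τ+959/250·τ²+-1961/1500·τ³=-5703/4000

  seg 0: a=1 b=-3209/750 c=0 d=959/750
  seg 1: a=-2 b=-166/375 c=959/250 d=-1961/1500
  seg 2: a=2 b=-59/75 c=-501/125 d=673/375
  seg 3: a=-1 b=-1282/375 c=172/125 d=-172/1125
S(3/2) = -5703/4000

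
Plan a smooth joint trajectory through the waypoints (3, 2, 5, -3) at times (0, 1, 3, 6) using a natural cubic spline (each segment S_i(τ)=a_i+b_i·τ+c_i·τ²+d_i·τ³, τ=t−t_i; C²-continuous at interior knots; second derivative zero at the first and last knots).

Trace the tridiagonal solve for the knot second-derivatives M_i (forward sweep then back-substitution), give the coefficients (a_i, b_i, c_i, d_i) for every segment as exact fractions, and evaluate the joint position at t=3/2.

Δ: Δ0=-1, Δ1=3/2, Δ2=-8/3
row 1: diag=6, rhs=15; c'=1/3, d'=5/2
row 2: denom=10−2·1/3=28/3; d'=(-25−2·5/2)/(28/3)=-45/14
back: M2=-45/14
back: M1=5/2−1/3·-45/14=25/7
M: M0=0, M1=25/7, M2=-45/14, M3=0
seg 0: a=3, c=M0/2=0, d=(M1−M0)/(6·1)=25/42, b=Δ0−h0·(2M0+M1)/6=-67/42
seg 1: a=2, c=M1/2=25/14, d=(M2−M1)/(6·2)=-95/168, b=Δ1−h1·(2M1+M2)/6=4/21
seg 2: a=5, c=M2/2=-45/28, d=(M3−M2)/(6·3)=5/28, b=Δ2−h2·(2M2+M3)/6=23/42
t_q=3/2 → seg 1, τ=1/2; S=2+4/21·τ+25/14·τ²+-95/168·τ³=1107/448

  seg 0: a=3 b=-67/42 c=0 d=25/42
  seg 1: a=2 b=4/21 c=25/14 d=-95/168
  seg 2: a=5 b=23/42 c=-45/28 d=5/28
S(3/2) = 1107/448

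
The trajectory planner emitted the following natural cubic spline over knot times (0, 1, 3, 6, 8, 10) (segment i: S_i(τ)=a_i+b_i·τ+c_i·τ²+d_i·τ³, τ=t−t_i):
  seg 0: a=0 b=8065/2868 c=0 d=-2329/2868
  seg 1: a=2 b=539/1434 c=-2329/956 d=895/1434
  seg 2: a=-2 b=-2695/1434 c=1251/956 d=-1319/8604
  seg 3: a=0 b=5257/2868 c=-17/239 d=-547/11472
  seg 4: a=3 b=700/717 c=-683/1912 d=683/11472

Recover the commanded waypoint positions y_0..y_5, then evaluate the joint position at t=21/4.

y_0 = S_0(0) = a_0 = 0
y_1 = S_1(0) = a_1 = 2
y_2 = S_2(0) = a_2 = -2
y_3 = S_3(0) = a_3 = 0
y_4 = S_4(0) = a_4 = 3
y_5 = S_4(2) = 4
t_q=21/4 is in segment 2 (τ=9/4); S_2(τ)=-82603/61184

y_0=0 y_1=2 y_2=-2 y_3=0 y_4=3 y_5=4
S(21/4) = -82603/61184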